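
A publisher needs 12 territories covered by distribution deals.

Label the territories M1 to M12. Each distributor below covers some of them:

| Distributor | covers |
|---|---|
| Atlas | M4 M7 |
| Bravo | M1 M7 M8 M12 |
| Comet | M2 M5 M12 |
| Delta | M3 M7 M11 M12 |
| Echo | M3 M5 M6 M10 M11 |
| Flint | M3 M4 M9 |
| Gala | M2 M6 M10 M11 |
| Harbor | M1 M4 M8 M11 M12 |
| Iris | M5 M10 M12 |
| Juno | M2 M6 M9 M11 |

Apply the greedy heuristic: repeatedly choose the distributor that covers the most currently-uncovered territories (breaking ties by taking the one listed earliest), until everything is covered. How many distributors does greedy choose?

Greedy: pick Echo (covers 5 new) → pick Bravo (covers 4 new) → pick Flint (covers 2 new) → pick Comet (covers 1 new). Total picks: 4.

4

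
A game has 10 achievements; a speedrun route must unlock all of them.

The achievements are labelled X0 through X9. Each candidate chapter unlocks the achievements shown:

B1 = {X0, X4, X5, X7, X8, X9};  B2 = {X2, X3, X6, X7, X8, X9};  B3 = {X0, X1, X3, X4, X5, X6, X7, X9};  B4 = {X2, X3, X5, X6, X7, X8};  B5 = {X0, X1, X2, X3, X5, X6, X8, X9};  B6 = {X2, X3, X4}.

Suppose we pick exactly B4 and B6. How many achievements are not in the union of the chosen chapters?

3

Union of B4, B6 = {X2, X3, X4, X5, X6, X7, X8}.
Not covered: X0, X1, X9 — 3 achievements.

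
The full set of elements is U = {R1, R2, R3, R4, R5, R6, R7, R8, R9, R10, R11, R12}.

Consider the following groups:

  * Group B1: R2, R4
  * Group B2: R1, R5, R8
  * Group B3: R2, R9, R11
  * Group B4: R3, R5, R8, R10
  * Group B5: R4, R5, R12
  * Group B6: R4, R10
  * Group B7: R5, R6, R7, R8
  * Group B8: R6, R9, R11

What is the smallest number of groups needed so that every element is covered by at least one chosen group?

5

B2 and B3 and B4 and B5 and B7 together: B2 ∪ B3 ∪ B4 ∪ B5 ∪ B7 = {R1, R2, R3, R4, R5, R6, R7, R8, R9, R10, R11, R12} — every element is covered.
No 4 of the 8 groups cover everything (all 70 combinations miss at least one element), so 5 is optimal.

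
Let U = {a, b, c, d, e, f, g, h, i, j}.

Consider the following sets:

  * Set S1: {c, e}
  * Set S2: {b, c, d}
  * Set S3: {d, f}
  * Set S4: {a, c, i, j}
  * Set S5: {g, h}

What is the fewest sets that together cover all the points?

S1, S2, S3, S4, and S5 cover everything between them: the union {a, b, c, d, e, f, g, h, i, j} is all of U.
No 4 of the 5 sets cover everything (all 5 combinations miss at least one point), so 5 is optimal.

5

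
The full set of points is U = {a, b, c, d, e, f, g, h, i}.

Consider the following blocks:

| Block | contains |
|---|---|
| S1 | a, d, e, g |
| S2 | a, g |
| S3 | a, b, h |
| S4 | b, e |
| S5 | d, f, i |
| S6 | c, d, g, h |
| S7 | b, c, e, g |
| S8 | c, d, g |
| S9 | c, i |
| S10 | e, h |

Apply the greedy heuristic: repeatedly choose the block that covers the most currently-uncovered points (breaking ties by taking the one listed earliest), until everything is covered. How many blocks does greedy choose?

Greedy: pick S1 (covers 4 new) → pick S3 (covers 2 new) → pick S5 (covers 2 new) → pick S6 (covers 1 new). Total picks: 4.
(The true minimum cover uses only 3 blocks, so greedy is not optimal here.)

4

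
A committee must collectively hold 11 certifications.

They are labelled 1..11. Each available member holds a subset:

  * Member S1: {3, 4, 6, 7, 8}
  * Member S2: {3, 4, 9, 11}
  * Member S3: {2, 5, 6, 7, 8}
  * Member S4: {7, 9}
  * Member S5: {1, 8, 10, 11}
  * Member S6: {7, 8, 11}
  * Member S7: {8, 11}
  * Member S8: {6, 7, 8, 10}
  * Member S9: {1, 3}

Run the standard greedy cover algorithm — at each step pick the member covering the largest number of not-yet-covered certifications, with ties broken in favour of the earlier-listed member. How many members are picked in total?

4

Greedy: pick S1 (covers 5 new) → pick S5 (covers 3 new) → pick S3 (covers 2 new) → pick S2 (covers 1 new). Total picks: 4.
(The true minimum cover uses only 3 members, so greedy is not optimal here.)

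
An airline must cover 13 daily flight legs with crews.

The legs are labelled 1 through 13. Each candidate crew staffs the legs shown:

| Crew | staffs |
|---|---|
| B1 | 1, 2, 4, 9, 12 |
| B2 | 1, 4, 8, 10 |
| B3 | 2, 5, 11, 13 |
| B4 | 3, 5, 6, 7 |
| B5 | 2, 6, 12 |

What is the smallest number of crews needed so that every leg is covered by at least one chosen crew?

4

B1 and B2 and B3 and B4 together: B1 ∪ B2 ∪ B3 ∪ B4 = {1, 2, 3, 4, 5, 6, 7, 8, 9, 10, 11, 12, 13} — every leg is covered.
Only B2 contains 8, so B2 is forced; the remaining 9 legs need at least 3 more crews (each remaining crew adds at most 4) — so at least 4 crews are needed, and 4 is optimal.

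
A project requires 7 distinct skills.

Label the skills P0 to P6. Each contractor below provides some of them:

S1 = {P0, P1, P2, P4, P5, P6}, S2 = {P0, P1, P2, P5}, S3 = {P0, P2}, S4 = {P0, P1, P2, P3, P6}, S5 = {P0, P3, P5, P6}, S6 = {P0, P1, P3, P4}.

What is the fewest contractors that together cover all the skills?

S1 and S6 together: S1 ∪ S6 = {P0, P1, P2, P3, P4, P5, P6} — every skill is covered.
No single contractor has all 7 skills (the largest, S1, has 6), so 2 is optimal.

2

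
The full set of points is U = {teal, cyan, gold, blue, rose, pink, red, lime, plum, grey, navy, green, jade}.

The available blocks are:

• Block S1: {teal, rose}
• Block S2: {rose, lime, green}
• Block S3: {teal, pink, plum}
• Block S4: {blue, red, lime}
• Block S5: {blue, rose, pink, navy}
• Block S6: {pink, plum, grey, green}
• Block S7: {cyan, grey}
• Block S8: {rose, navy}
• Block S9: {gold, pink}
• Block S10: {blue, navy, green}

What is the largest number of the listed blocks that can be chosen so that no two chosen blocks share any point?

4

S1, S4, S7, S9 are pairwise disjoint (S1={teal,rose}; S4={blue,red,lime}; S7={cyan,grey}; S9={gold,pink}).
Every remaining block overlaps one of these, and no 5 of the listed blocks are pairwise disjoint, so 4 is the maximum.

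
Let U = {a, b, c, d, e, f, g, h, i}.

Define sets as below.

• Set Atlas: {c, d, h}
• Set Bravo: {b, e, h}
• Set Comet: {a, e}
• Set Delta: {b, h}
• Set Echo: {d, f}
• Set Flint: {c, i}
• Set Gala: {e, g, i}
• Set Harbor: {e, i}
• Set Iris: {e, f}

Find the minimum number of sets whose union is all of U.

5

Bravo and Comet and Echo and Flint and Gala together: Bravo ∪ Comet ∪ Echo ∪ Flint ∪ Gala = {a, b, c, d, e, f, g, h, i} — every point is covered.
No 4 of the 9 sets cover everything (all 126 combinations miss at least one point), so 5 is optimal.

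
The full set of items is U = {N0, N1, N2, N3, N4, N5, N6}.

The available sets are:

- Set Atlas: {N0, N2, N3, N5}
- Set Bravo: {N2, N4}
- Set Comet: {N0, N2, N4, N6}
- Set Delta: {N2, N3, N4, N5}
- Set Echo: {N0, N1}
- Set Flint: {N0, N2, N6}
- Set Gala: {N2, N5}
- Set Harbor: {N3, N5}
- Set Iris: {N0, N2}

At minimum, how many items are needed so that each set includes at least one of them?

The 3 items {N1, N2, N5} hit every set.
The sets Bravo, Echo, Harbor are pairwise disjoint, so any hitting set needs a separate item for each — at least 3. Hence 3 is optimal.

3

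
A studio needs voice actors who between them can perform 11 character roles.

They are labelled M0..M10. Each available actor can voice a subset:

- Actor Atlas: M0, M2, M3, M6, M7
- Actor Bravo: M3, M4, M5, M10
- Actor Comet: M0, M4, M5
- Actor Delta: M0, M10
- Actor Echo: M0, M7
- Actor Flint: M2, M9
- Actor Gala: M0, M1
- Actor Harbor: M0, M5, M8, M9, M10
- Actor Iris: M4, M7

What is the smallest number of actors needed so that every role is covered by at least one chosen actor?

Atlas and Bravo and Gala and Harbor together: Atlas ∪ Bravo ∪ Gala ∪ Harbor = {M0, M1, M2, M3, M4, M5, M6, M7, M8, M9, M10} — every role is covered.
Only Gala contains M1, so Gala is forced; the remaining 9 roles need at least 3 more actors (each remaining actor adds at most 4) — so at least 4 actors are needed, and 4 is optimal.

4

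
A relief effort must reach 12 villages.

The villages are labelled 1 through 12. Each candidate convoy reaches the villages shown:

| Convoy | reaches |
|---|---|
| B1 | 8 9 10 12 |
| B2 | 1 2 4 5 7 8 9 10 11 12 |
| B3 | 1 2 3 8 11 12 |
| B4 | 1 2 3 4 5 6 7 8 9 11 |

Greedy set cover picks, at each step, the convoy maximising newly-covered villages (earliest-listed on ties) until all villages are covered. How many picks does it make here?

2

Greedy: pick B2 (covers 10 new) → pick B4 (covers 2 new). Total picks: 2.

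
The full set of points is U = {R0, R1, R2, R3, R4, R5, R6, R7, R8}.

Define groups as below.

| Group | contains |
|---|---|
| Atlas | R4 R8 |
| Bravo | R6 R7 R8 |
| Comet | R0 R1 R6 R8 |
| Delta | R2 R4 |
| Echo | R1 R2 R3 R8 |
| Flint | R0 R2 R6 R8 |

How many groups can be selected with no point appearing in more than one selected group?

Comet, Delta are pairwise disjoint (Comet={R0,R1,R6,R8}; Delta={R2,R4}).
Every remaining group overlaps one of these, and no 3 of the listed groups are pairwise disjoint, so 2 is the maximum.

2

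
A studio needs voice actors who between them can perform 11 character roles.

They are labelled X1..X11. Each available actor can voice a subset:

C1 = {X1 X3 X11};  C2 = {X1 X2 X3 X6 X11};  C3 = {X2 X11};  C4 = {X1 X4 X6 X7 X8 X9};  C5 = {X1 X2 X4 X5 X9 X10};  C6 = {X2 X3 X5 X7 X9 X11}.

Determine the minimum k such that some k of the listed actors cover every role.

3

Take {C2, C4, C5}. Their union is {X1, X2, X3, X4, X5, X6, X7, X8, X9, X10, X11}, which is all 11 roles.
Only C4 contains X8, so C4 is forced; the remaining 5 roles need at least 2 more actors (each remaining actor adds at most 4) — so at least 3 actors are needed, and 3 is optimal.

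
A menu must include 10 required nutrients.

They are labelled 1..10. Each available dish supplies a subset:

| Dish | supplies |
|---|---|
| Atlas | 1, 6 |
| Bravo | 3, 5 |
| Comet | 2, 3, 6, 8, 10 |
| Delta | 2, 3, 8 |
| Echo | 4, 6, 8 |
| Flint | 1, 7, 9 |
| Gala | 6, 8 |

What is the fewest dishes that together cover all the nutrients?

4

Bravo and Comet and Echo and Flint together: Bravo ∪ Comet ∪ Echo ∪ Flint = {1, 2, 3, 4, 5, 6, 7, 8, 9, 10} — every nutrient is covered.
Only Echo contains 4, so Echo is forced; the remaining 7 nutrients need at least 3 more dishes (each remaining dish adds at most 3) — so at least 4 dishes are needed, and 4 is optimal.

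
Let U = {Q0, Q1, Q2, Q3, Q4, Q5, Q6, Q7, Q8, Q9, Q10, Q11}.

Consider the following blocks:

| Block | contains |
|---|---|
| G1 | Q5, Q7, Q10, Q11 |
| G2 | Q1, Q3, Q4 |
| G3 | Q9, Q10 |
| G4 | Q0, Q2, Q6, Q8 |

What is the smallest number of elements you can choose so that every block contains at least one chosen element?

Take H = {Q1, Q6, Q10}. Each listed block contains at least one of these, so H is a hitting set of size 3.
The blocks G1, G2, G4 are pairwise disjoint, so any hitting set needs a separate element for each — at least 3. Hence 3 is optimal.

3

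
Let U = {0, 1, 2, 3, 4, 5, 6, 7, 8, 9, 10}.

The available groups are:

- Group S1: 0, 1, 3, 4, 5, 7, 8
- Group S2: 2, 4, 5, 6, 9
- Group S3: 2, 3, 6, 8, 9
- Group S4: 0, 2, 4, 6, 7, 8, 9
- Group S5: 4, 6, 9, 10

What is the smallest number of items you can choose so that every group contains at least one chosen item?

H = {5, 9} meets every group (each contains at least one member of H), and |H| = 2.
No single item lies in every group, so at least 2 are needed and 2 is optimal.

2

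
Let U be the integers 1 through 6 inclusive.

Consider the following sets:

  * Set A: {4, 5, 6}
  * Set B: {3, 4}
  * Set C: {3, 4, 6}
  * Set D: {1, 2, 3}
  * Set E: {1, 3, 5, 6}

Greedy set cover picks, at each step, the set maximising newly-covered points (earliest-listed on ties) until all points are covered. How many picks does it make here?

Greedy: pick E (covers 4 new) → pick A (covers 1 new) → pick D (covers 1 new). Total picks: 3.
(The true minimum cover uses only 2 sets, so greedy is not optimal here.)

3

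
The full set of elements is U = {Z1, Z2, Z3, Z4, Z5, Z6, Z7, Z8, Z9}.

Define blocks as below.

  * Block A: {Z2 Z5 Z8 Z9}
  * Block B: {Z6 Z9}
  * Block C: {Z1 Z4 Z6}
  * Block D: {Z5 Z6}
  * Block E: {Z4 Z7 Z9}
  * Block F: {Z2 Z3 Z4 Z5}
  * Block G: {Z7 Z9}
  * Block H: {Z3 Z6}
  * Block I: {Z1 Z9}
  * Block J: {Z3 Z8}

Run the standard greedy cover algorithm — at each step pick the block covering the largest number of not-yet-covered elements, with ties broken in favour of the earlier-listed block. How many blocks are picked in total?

Greedy: pick A (covers 4 new) → pick C (covers 3 new) → pick E (covers 1 new) → pick F (covers 1 new). Total picks: 4.

4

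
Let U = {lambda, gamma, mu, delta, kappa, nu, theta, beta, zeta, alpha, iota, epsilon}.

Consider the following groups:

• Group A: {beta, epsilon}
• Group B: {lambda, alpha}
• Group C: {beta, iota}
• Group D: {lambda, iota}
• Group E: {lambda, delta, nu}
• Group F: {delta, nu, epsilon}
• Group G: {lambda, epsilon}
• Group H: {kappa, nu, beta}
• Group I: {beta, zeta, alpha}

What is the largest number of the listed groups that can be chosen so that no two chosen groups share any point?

D, F, I are pairwise disjoint (D={lambda,iota}; F={delta,nu,epsilon}; I={beta,zeta,alpha}).
Every remaining group overlaps one of these, and no 4 of the listed groups are pairwise disjoint, so 3 is the maximum.

3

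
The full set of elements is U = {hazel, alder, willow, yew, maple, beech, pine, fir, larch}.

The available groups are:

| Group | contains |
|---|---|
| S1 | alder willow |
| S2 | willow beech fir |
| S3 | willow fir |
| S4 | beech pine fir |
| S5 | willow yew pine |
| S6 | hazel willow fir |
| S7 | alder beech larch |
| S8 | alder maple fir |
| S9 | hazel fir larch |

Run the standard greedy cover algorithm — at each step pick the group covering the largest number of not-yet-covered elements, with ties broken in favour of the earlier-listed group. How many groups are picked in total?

5

Greedy: pick S2 (covers 3 new) → pick S5 (covers 2 new) → pick S7 (covers 2 new) → pick S6 (covers 1 new) → pick S8 (covers 1 new). Total picks: 5.
(The true minimum cover uses only 4 groups, so greedy is not optimal here.)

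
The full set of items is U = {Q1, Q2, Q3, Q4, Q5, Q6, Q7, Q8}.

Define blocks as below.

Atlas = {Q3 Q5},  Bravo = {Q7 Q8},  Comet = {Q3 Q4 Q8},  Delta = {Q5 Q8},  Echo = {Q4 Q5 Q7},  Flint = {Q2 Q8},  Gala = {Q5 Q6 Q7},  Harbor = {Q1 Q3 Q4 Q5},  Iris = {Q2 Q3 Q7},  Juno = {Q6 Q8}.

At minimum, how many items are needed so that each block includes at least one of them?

The 3 items {Q3, Q7, Q8} hit every block.
No choice of 2 items meets every block, so 3 is the minimum.

3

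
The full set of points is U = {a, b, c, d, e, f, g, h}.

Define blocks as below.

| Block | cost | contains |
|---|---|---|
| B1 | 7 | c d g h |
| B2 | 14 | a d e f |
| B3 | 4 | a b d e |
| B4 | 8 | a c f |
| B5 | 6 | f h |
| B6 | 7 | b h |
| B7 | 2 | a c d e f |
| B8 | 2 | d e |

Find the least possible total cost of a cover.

B1, B3, B7 together cover every point (B1 ∪ B3 ∪ B7 = {a, b, c, d, e, f, g, h}); total cost 7 + 4 + 2 = 13.
No covering selection has total cost below 13.

13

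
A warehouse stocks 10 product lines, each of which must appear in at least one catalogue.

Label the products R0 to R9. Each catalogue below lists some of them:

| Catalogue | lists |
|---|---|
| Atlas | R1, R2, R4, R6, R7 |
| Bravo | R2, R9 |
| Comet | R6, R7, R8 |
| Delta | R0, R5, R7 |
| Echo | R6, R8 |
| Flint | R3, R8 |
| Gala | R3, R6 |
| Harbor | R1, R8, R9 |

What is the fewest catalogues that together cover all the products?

4

Atlas and Delta and Flint and Harbor together: Atlas ∪ Delta ∪ Flint ∪ Harbor = {R0, R1, R2, R3, R4, R5, R6, R7, R8, R9} — every product is covered.
Only Atlas contains R4, so Atlas is forced; the remaining 5 products need at least 3 more catalogues (each remaining catalogue adds at most 2) — so at least 4 catalogues are needed, and 4 is optimal.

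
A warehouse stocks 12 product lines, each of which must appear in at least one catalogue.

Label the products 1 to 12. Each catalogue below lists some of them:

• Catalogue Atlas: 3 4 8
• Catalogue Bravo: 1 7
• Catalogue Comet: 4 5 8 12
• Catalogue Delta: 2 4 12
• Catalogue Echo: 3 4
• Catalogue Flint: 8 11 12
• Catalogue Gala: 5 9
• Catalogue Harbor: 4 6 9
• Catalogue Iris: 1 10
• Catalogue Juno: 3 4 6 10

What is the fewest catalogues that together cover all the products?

5

Bravo and Delta and Flint and Gala and Juno together: Bravo ∪ Delta ∪ Flint ∪ Gala ∪ Juno = {1, 2, 3, 4, 5, 6, 7, 8, 9, 10, 11, 12} — every product is covered.
No 4 of the 10 catalogues cover everything (all 210 combinations miss at least one product), so 5 is optimal.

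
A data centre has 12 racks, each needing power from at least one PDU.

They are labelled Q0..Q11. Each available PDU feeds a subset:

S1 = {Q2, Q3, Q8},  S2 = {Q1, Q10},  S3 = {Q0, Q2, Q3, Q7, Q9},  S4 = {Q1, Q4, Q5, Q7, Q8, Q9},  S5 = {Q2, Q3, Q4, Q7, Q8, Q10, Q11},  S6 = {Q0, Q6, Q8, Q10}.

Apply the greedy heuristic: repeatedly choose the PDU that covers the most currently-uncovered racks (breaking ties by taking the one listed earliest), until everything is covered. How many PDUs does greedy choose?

3

Greedy: pick S5 (covers 7 new) → pick S4 (covers 3 new) → pick S6 (covers 2 new). Total picks: 3.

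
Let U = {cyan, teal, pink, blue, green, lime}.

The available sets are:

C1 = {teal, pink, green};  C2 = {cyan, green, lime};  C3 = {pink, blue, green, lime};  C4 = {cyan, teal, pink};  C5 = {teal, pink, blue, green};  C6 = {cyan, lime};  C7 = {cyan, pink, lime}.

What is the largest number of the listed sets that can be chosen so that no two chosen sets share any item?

C5, C6 are pairwise disjoint (C5={teal,pink,blue,green}; C6={cyan,lime}).
Every remaining set overlaps one of these, and no 3 of the listed sets are pairwise disjoint, so 2 is the maximum.

2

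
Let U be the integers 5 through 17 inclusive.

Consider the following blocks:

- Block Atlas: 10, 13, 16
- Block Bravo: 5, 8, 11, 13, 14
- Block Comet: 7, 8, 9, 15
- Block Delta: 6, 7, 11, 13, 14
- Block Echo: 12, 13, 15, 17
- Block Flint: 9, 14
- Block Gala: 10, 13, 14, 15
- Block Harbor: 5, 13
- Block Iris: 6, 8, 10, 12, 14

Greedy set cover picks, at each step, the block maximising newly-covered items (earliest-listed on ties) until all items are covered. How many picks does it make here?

Greedy: pick Bravo (covers 5 new) → pick Comet (covers 3 new) → pick Iris (covers 3 new) → pick Atlas (covers 1 new) → pick Echo (covers 1 new). Total picks: 5.

5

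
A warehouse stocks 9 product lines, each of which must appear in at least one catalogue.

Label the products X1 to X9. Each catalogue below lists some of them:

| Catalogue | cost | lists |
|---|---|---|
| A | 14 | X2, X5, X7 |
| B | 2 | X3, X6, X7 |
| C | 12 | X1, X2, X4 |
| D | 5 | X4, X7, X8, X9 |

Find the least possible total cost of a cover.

A, B, C, D together cover every product (A ∪ B ∪ C ∪ D = {X1, X2, X3, X4, X5, X6, X7, X8, X9}); total cost 14 + 2 + 12 + 5 = 33.
No covering selection has total cost below 33.

33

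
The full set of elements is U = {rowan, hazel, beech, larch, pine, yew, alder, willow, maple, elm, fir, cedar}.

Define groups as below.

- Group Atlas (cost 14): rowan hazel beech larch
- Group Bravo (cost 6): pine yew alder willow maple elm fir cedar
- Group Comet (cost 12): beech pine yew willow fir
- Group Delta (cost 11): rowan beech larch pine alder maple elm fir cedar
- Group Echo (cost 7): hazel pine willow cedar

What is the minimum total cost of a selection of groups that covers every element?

20

Atlas, Bravo together cover every element (Atlas ∪ Bravo = {rowan, hazel, beech, larch, pine, yew, alder, willow, maple, elm, fir, cedar}); total cost 14 + 6 = 20.
No covering selection has total cost below 20.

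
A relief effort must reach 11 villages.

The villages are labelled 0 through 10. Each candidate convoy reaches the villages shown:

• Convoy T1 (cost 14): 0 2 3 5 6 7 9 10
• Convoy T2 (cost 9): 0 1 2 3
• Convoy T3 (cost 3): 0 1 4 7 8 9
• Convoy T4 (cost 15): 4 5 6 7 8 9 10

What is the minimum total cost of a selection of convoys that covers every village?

17

T1, T3 together cover every village (T1 ∪ T3 = {0, 1, 2, 3, 4, 5, 6, 7, 8, 9, 10}); total cost 14 + 3 = 17.
No covering selection has total cost below 17.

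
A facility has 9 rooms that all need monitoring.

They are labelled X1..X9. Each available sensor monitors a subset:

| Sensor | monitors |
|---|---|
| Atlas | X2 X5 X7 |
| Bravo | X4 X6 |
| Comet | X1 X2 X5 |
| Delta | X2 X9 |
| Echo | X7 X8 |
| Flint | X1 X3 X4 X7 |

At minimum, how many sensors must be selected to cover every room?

Take {Bravo, Comet, Delta, Echo, Flint}. Their union is {X1, X2, X3, X4, X5, X6, X7, X8, X9}, which is all 9 rooms.
No 4 of the 6 sensors cover everything (all 15 combinations miss at least one room), so 5 is optimal.

5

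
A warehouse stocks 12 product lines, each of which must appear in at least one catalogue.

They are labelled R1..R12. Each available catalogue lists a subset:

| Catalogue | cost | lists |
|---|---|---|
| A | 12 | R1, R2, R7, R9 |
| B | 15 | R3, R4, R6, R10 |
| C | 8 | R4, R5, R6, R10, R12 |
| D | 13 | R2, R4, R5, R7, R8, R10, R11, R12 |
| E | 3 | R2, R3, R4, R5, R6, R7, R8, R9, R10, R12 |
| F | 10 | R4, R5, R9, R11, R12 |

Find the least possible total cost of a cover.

A, E, F together cover every product (A ∪ E ∪ F = {R1, R2, R3, R4, R5, R6, R7, R8, R9, R10, R11, R12}); total cost 12 + 3 + 10 = 25.
No covering selection has total cost below 25.

25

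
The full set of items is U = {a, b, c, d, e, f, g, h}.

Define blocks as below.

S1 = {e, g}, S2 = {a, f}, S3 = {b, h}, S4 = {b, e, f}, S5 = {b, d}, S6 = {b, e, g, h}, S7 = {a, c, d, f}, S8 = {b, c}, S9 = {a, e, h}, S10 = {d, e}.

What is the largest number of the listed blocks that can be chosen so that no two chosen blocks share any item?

3

S2, S8, S10 are pairwise disjoint (S2={a,f}; S8={b,c}; S10={d,e}).
Every remaining block overlaps one of these, and no 4 of the listed blocks are pairwise disjoint, so 3 is the maximum.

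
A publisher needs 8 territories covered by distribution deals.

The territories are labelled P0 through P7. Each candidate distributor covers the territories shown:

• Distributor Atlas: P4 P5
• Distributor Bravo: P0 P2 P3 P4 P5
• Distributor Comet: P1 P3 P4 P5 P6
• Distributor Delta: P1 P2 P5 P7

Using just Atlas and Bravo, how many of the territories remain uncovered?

Union of Atlas, Bravo = {P0, P2, P3, P4, P5}.
Not covered: P1, P6, P7 — 3 territories.

3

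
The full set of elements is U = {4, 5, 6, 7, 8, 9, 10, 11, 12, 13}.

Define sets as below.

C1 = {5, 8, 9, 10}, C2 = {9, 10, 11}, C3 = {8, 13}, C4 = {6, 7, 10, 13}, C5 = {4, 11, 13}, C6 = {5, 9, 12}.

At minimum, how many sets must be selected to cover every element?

4

C3, C4, C5, and C6 cover everything between them: the union {4, 5, 6, 7, 8, 9, 10, 11, 12, 13} is all of U.
No 3 of the 6 sets cover everything (all 20 combinations miss at least one element), so 4 is optimal.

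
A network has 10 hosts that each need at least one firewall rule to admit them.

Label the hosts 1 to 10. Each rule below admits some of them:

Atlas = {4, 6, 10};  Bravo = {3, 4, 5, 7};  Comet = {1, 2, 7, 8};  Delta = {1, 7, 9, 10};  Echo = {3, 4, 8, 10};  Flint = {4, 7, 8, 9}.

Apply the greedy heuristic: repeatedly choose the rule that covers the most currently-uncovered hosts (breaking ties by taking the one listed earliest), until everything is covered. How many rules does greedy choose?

Greedy: pick Bravo (covers 4 new) → pick Comet (covers 3 new) → pick Atlas (covers 2 new) → pick Delta (covers 1 new). Total picks: 4.

4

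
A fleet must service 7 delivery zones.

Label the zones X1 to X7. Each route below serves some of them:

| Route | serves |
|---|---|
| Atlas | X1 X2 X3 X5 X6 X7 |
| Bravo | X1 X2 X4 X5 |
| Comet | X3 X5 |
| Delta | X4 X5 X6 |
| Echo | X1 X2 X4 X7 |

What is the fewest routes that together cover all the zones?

Atlas and Bravo together: Atlas ∪ Bravo = {X1, X2, X3, X4, X5, X6, X7} — every zone is covered.
No single route has all 7 zones (the largest, Atlas, has 6), so 2 is optimal.

2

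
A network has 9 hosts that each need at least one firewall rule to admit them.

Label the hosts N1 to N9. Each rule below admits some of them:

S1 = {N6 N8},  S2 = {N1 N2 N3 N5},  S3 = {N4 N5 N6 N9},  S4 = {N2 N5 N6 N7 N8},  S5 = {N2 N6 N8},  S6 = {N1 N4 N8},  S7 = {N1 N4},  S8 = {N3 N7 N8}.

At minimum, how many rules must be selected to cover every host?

S2 and S3 and S4 together: S2 ∪ S3 ∪ S4 = {N1, N2, N3, N4, N5, N6, N7, N8, N9} — every host is covered.
Only S3 contains N9, so S3 is forced; the remaining 5 hosts need at least 2 more rules (each remaining rule adds at most 3) — so at least 3 rules are needed, and 3 is optimal.

3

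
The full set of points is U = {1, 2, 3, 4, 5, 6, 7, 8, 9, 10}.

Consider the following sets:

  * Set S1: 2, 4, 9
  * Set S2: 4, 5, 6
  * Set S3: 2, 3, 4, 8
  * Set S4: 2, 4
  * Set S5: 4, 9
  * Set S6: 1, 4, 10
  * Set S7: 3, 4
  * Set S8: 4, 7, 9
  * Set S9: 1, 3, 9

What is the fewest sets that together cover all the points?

S2 and S3 and S6 and S8 together: S2 ∪ S3 ∪ S6 ∪ S8 = {1, 2, 3, 4, 5, 6, 7, 8, 9, 10} — every point is covered.
Only S2 contains 5, so S2 is forced; the remaining 7 points need at least 3 more sets (each remaining set adds at most 3) — so at least 4 sets are needed, and 4 is optimal.

4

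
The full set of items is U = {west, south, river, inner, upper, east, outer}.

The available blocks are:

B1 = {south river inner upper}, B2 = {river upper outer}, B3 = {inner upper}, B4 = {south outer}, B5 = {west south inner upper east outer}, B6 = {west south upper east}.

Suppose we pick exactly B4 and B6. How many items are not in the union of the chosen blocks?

Union of B4, B6 = {west, south, upper, east, outer}.
Not covered: river, inner — 2 items.

2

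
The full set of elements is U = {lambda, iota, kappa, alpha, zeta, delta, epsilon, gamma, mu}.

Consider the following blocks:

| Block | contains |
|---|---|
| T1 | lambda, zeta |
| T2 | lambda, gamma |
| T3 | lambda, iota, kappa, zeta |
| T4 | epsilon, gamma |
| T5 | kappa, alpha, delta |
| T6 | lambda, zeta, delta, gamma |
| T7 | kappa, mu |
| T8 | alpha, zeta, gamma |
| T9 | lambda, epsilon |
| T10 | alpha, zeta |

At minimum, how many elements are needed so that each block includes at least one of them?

H = {lambda, kappa, alpha, epsilon} meets every block (each contains at least one member of H), and |H| = 4.
No choice of 3 elements meets every block, so 4 is the minimum.

4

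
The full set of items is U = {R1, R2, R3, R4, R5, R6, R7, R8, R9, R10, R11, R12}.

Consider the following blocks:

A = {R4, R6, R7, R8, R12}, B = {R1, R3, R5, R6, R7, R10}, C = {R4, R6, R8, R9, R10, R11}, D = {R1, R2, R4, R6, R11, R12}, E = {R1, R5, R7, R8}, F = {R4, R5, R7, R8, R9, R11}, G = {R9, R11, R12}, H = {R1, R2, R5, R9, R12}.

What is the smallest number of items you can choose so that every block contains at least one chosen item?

Take T = {R4, R7, R9}. Each listed block contains at least one of these, so T is a hitting set of size 3.
No choice of 2 items meets every block, so 3 is the minimum.

3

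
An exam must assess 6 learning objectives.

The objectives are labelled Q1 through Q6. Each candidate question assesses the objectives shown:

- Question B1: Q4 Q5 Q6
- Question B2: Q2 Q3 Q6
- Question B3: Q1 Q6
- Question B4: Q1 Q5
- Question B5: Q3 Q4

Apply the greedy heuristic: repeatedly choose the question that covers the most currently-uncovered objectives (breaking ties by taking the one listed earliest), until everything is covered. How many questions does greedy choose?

Greedy: pick B1 (covers 3 new) → pick B2 (covers 2 new) → pick B3 (covers 1 new). Total picks: 3.

3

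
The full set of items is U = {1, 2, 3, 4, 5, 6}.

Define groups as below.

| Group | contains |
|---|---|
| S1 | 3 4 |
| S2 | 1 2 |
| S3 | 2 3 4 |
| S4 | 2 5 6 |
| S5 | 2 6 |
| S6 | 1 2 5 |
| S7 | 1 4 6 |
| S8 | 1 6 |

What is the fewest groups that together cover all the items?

S1, S4, and S8 cover everything between them: the union {1, 2, 3, 4, 5, 6} is all of U.
No 2 of the 8 groups cover everything (all 28 combinations miss at least one item), so 3 is optimal.

3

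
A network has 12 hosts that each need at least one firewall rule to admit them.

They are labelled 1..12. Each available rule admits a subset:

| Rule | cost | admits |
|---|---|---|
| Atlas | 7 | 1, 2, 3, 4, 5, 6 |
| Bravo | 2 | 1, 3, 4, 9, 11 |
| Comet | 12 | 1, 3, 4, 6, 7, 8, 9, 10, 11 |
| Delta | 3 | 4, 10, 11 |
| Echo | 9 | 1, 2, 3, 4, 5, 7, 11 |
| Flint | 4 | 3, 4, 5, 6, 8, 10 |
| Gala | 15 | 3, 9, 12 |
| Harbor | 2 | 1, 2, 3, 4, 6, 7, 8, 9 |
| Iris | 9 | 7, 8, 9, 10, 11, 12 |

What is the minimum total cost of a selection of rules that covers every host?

15

Flint, Harbor, Iris together cover every host (Flint ∪ Harbor ∪ Iris = {1, 2, 3, 4, 5, 6, 7, 8, 9, 10, 11, 12}); total cost 4 + 2 + 9 = 15.
The greedy pick Harbor, Delta, Flint, Iris costs 18; no covering selection beats 15.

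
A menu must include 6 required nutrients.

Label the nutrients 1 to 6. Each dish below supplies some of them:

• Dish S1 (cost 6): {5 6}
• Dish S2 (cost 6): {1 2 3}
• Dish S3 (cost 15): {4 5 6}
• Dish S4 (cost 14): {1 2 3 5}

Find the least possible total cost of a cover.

21

S2, S3 together cover every nutrient (S2 ∪ S3 = {1, 2, 3, 4, 5, 6}); total cost 6 + 15 = 21.
The greedy pick S2, S1, S3 costs 27; no covering selection beats 21.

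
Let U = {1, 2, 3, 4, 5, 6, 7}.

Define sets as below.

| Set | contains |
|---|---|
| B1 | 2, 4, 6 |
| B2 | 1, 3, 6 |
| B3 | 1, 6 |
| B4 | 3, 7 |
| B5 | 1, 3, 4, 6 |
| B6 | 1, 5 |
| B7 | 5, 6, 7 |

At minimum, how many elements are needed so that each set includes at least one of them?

3

The 3 elements {1, 3, 6} hit every set.
The sets B1, B4, B6 are pairwise disjoint, so any hitting set needs a separate element for each — at least 3. Hence 3 is optimal.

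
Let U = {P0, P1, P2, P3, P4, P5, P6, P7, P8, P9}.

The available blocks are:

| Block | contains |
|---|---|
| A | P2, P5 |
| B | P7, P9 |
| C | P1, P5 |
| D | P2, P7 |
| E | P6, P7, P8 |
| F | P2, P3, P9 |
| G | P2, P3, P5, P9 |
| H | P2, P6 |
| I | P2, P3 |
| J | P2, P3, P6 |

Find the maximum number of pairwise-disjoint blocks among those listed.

B, C, H are pairwise disjoint (B={P7,P9}; C={P1,P5}; H={P2,P6}).
Every remaining block overlaps one of these, and no 4 of the listed blocks are pairwise disjoint, so 3 is the maximum.

3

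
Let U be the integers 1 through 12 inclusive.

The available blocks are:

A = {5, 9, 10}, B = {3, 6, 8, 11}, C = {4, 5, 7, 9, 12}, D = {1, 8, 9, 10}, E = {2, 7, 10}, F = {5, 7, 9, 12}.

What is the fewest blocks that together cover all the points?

B, C, D, and E cover everything between them: the union {1, 2, 3, 4, 5, 6, 7, 8, 9, 10, 11, 12} is all of U.
Only E contains 2, so E is forced; the remaining 9 points need at least 3 more blocks (each remaining block adds at most 4) — so at least 4 blocks are needed, and 4 is optimal.

4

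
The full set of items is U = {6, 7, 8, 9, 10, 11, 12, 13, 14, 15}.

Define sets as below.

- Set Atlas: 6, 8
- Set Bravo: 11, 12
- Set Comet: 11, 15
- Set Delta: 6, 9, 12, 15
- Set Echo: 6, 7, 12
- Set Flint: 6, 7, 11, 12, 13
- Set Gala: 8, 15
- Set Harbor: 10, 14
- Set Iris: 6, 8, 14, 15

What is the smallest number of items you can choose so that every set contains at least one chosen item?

Take H = {6, 12, 14, 15}. Each listed set contains at least one of these, so H is a hitting set of size 4.
No choice of 3 items meets every set, so 4 is the minimum.

4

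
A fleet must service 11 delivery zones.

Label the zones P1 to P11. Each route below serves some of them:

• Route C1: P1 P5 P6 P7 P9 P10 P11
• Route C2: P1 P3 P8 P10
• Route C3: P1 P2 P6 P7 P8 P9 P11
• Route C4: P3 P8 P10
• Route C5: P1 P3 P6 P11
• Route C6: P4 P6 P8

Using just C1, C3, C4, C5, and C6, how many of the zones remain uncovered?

0

Union of C1, C3, C4, C5, C6 = {P1, P2, P3, P4, P5, P6, P7, P8, P9, P10, P11} — that's every zone, so 0 are uncovered.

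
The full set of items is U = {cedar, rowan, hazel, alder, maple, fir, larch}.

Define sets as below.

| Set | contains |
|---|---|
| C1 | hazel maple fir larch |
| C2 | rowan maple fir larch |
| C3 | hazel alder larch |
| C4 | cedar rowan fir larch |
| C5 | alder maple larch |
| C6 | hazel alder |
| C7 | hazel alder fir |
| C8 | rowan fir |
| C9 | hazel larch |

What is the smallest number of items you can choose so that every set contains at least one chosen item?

The 3 items {rowan, hazel, maple} hit every set.
No choice of 2 items meets every set, so 3 is the minimum.

3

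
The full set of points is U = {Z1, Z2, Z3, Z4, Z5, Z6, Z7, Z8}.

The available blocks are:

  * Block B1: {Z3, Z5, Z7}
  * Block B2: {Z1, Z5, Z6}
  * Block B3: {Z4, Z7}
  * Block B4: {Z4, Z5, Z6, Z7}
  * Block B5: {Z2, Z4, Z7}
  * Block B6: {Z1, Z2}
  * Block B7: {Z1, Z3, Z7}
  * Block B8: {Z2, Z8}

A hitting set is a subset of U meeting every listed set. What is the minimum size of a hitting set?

3

Take H = {Z2, Z6, Z7}. Each listed block contains at least one of these, so H is a hitting set of size 3.
The blocks B2, B3, B8 are pairwise disjoint, so any hitting set needs a separate point for each — at least 3. Hence 3 is optimal.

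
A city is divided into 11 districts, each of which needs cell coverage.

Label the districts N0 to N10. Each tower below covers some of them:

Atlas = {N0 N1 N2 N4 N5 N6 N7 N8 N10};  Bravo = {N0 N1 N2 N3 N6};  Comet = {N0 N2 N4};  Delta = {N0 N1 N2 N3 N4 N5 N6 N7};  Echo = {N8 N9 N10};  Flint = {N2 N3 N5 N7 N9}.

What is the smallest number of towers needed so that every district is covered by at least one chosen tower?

Delta and Echo together: Delta ∪ Echo = {N0, N1, N2, N3, N4, N5, N6, N7, N8, N9, N10} — every district is covered.
No single tower has all 11 districts (the largest, Atlas, has 9), so 2 is optimal.

2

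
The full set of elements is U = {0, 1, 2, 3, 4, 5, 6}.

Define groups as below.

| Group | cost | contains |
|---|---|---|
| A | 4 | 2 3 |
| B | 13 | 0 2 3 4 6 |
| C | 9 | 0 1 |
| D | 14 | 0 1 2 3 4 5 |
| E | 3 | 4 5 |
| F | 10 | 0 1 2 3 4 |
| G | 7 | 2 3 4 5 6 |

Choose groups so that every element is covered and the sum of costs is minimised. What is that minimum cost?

16

C, G together cover every element (C ∪ G = {0, 1, 2, 3, 4, 5, 6}); total cost 9 + 7 = 16.
No covering selection has total cost below 16.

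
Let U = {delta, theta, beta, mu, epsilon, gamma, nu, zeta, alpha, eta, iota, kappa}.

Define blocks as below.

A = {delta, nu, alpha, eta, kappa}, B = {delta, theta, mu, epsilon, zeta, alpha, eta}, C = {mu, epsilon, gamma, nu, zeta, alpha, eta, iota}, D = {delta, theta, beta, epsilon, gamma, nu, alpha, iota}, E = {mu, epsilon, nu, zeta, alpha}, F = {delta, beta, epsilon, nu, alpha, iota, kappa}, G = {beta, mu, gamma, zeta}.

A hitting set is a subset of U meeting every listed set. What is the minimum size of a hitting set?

2

The 2 items {beta, alpha} hit every block.
The blocks A, G are pairwise disjoint, so any hitting set needs a separate item for each — at least 2. Hence 2 is optimal.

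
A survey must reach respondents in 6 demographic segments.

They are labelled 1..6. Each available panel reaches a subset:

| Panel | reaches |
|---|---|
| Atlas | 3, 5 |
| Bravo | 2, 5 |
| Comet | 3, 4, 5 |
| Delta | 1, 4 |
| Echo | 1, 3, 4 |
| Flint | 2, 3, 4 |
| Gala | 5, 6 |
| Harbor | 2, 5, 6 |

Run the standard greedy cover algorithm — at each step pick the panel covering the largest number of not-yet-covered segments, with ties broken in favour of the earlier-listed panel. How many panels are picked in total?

3

Greedy: pick Comet (covers 3 new) → pick Harbor (covers 2 new) → pick Delta (covers 1 new). Total picks: 3.
(The true minimum cover uses only 2 panels, so greedy is not optimal here.)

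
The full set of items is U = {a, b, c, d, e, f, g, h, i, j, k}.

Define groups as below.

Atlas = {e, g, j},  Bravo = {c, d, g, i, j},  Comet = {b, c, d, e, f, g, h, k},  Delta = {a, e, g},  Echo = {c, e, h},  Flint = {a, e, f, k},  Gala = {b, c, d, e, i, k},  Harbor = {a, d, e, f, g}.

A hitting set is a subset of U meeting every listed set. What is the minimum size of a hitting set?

T = {e, j} meets every group (each contains at least one member of T), and |T| = 2.
The groups Bravo, Flint are pairwise disjoint, so any hitting set needs a separate item for each — at least 2. Hence 2 is optimal.

2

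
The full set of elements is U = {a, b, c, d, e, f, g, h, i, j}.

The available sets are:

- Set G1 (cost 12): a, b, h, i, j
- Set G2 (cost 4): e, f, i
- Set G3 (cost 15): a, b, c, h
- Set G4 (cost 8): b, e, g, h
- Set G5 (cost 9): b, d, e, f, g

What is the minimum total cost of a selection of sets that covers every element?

G1, G3, G5 together cover every element (G1 ∪ G3 ∪ G5 = {a, b, c, d, e, f, g, h, i, j}); total cost 12 + 15 + 9 = 36.
The greedy pick G2, G4, G1, G5, G3 costs 48; no covering selection beats 36.

36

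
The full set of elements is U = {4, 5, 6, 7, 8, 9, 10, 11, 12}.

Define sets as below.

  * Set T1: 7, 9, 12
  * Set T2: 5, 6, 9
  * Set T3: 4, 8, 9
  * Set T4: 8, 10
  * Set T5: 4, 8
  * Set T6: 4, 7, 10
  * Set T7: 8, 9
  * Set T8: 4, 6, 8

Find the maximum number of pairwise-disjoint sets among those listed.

T1, T8 are pairwise disjoint (T1={7,9,12}; T8={4,6,8}).
Every remaining set overlaps one of these, and no 3 of the listed sets are pairwise disjoint, so 2 is the maximum.

2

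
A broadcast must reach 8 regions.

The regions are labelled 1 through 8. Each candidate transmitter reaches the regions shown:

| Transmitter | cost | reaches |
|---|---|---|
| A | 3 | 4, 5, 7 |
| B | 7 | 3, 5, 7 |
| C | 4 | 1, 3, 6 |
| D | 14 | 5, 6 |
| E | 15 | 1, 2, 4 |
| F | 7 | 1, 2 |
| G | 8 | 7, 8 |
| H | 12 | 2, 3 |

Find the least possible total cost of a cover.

22

A, C, F, G together cover every region (A ∪ C ∪ F ∪ G = {1, 2, 3, 4, 5, 6, 7, 8}); total cost 3 + 4 + 7 + 8 = 22.
No covering selection has total cost below 22.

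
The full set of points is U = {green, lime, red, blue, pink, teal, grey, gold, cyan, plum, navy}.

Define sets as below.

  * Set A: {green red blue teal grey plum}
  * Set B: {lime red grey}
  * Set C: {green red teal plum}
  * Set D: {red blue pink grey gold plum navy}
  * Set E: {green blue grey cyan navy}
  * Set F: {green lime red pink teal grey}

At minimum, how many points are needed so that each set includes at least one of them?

Take H = {red, cyan}. Each listed set contains at least one of these, so H is a hitting set of size 2.
No single point lies in every set, so at least 2 are needed and 2 is optimal.

2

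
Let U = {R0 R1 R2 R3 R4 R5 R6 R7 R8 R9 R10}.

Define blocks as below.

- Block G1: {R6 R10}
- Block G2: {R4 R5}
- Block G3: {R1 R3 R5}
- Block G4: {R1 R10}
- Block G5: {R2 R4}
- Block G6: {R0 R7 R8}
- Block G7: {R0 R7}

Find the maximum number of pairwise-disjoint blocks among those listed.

4

G1, G3, G5, G6 are pairwise disjoint (G1={R6,R10}; G3={R1,R3,R5}; G5={R2,R4}; G6={R0,R7,R8}).
Every remaining block overlaps one of these, and no 5 of the listed blocks are pairwise disjoint, so 4 is the maximum.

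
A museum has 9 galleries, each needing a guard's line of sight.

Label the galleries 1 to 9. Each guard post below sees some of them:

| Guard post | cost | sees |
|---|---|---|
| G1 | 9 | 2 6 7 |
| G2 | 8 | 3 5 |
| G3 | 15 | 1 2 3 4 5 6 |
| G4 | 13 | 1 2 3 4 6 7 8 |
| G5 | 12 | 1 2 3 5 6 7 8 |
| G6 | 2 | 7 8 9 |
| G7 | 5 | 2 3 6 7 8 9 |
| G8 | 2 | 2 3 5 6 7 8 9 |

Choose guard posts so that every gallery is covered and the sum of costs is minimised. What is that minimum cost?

G4, G8 together cover every gallery (G4 ∪ G8 = {1, 2, 3, 4, 5, 6, 7, 8, 9}); total cost 13 + 2 = 15.
No covering selection has total cost below 15.

15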